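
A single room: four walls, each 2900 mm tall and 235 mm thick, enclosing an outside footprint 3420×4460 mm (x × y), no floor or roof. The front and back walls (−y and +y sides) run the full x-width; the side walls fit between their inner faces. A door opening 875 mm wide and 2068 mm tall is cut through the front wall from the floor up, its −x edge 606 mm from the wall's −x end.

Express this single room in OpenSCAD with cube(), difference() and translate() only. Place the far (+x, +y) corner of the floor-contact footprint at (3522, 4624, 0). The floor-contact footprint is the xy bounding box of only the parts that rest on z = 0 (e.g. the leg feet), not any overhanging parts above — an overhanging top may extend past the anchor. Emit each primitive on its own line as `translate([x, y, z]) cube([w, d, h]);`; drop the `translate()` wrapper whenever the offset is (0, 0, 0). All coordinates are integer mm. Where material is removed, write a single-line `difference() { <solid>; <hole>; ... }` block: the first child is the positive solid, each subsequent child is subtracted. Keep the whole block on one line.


difference() { translate([102, 164, 0]) cube([3420, 235, 2900]); translate([708, 164, 0]) cube([875, 235, 2068]); }
translate([102, 4389, 0]) cube([3420, 235, 2900]);
translate([102, 399, 0]) cube([235, 3990, 2900]);
translate([3287, 399, 0]) cube([235, 3990, 2900]);


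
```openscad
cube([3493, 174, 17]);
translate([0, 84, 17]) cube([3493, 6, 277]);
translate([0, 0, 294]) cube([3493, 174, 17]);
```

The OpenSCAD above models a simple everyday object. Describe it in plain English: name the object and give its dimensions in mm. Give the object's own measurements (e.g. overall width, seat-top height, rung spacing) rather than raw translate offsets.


An I-beam lying along x, 3493 mm long. Overall section height 311 mm. Two flanges 174 mm wide (y) and 17 mm thick, one on the floor and one at the top; a web 6 mm thick runs between them, centred on the flange width.


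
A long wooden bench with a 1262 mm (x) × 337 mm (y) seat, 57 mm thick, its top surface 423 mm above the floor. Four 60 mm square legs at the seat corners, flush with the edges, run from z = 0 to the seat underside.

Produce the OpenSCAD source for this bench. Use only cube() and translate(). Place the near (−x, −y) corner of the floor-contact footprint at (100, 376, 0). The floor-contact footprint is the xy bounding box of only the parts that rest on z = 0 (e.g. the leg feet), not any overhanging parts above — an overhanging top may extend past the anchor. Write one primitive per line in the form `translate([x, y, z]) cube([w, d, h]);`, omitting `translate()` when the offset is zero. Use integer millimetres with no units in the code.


translate([100, 376, 366]) cube([1262, 337, 57]);
translate([100, 376, 0]) cube([60, 60, 366]);
translate([100, 653, 0]) cube([60, 60, 366]);
translate([1302, 376, 0]) cube([60, 60, 366]);
translate([1302, 653, 0]) cube([60, 60, 366]);


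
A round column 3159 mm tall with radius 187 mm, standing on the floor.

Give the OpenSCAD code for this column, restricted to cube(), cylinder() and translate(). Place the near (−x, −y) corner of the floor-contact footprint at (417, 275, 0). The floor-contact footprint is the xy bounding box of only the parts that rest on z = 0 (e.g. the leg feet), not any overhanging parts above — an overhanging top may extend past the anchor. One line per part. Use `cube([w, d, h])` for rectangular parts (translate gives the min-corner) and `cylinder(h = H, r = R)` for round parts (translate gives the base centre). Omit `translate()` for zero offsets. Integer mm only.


translate([604, 462, 0]) cylinder(h = 3159, r = 187);


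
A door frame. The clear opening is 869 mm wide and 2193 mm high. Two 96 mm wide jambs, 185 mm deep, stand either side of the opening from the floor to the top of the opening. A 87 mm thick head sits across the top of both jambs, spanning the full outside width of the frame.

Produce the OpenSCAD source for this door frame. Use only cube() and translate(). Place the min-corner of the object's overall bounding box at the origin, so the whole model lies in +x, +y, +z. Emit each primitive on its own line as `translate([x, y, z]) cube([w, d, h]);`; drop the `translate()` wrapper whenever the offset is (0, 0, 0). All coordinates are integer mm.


cube([96, 185, 2193]);
translate([965, 0, 0]) cube([96, 185, 2193]);
translate([0, 0, 2193]) cube([1061, 185, 87]);


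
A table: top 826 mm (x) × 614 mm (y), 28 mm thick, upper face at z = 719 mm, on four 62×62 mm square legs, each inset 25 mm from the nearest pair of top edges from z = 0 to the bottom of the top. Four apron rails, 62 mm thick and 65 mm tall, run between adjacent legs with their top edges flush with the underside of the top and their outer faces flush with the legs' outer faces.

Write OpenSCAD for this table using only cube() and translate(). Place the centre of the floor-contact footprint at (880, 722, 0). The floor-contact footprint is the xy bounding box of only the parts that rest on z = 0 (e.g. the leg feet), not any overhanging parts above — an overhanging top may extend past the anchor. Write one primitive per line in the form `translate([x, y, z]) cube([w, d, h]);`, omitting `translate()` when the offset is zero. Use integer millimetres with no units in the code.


translate([467, 415, 691]) cube([826, 614, 28]);
translate([492, 440, 0]) cube([62, 62, 691]);
translate([1206, 440, 0]) cube([62, 62, 691]);
translate([492, 942, 0]) cube([62, 62, 691]);
translate([1206, 942, 0]) cube([62, 62, 691]);
translate([554, 440, 626]) cube([652, 62, 65]);
translate([554, 942, 626]) cube([652, 62, 65]);
translate([492, 502, 626]) cube([62, 440, 65]);
translate([1206, 502, 626]) cube([62, 440, 65]);


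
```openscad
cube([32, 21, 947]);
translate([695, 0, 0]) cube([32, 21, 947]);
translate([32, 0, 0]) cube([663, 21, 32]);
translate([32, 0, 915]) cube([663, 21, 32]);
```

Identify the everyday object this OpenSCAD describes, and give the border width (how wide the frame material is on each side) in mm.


A picture frame. The border width is 32 mm.

Four thin pieces enclosing a rectangular opening — a picture frame. The two full-height stiles are 947 mm tall; the top rail sits at z = 915 and is 32 mm tall, so the border above the opening is 947 − 915 = 32 mm, matching the stile x-width.


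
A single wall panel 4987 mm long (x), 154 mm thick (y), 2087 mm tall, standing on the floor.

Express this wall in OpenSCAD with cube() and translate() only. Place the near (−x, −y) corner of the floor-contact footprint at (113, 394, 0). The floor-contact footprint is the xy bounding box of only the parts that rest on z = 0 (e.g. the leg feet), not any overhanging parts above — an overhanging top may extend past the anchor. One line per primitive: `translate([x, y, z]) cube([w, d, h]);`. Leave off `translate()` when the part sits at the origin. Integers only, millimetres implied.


translate([113, 394, 0]) cube([4987, 154, 2087]);


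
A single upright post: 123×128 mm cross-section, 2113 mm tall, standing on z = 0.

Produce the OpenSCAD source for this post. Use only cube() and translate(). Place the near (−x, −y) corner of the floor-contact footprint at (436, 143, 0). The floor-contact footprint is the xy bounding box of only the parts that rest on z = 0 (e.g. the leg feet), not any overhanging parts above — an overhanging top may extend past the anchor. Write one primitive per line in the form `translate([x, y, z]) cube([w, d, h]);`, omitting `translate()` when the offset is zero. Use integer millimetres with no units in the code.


translate([436, 143, 0]) cube([123, 128, 2113]);


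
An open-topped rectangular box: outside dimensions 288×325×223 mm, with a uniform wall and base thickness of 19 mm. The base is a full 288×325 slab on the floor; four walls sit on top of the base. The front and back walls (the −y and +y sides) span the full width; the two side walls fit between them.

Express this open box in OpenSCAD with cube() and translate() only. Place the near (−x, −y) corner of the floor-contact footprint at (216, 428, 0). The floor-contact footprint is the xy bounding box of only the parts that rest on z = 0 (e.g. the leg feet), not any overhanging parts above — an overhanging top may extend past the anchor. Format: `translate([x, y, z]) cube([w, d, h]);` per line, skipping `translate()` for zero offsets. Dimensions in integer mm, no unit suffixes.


translate([216, 428, 0]) cube([288, 325, 19]);
translate([216, 428, 19]) cube([288, 19, 204]);
translate([216, 734, 19]) cube([288, 19, 204]);
translate([216, 447, 19]) cube([19, 287, 204]);
translate([485, 447, 19]) cube([19, 287, 204]);


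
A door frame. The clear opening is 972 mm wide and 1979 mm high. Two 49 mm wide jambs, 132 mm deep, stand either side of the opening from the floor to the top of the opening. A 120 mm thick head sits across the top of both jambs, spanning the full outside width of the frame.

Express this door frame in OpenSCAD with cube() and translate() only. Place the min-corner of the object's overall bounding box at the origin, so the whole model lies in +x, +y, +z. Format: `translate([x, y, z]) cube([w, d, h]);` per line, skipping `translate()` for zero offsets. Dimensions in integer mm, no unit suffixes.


cube([49, 132, 1979]);
translate([1021, 0, 0]) cube([49, 132, 1979]);
translate([0, 0, 1979]) cube([1070, 132, 120]);


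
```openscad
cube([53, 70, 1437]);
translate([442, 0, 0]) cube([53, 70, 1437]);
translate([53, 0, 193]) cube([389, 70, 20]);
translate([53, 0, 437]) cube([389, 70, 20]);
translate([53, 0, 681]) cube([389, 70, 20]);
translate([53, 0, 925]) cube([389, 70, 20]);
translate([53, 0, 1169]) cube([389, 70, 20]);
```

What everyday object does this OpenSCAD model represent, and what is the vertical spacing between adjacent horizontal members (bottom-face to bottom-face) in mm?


A ladder. The rung spacing is 244 mm.

Two tall 53×70 posts with 5 short bars between them — a ladder. Adjacent rungs sit at z = 193 and z = 437, so the spacing is 437 − 193 = 244 mm.


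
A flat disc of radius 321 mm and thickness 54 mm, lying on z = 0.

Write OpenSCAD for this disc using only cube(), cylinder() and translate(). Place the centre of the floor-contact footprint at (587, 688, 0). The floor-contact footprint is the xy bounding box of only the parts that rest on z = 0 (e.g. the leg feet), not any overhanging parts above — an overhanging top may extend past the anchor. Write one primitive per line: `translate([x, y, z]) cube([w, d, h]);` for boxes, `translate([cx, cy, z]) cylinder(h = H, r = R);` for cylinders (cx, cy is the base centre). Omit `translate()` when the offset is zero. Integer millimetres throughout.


translate([587, 688, 0]) cylinder(h = 54, r = 321);


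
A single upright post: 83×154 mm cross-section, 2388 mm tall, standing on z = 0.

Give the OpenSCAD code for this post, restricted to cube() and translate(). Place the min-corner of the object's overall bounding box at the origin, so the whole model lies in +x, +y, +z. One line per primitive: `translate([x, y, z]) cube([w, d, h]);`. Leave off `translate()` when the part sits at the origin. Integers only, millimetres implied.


cube([83, 154, 2388]);


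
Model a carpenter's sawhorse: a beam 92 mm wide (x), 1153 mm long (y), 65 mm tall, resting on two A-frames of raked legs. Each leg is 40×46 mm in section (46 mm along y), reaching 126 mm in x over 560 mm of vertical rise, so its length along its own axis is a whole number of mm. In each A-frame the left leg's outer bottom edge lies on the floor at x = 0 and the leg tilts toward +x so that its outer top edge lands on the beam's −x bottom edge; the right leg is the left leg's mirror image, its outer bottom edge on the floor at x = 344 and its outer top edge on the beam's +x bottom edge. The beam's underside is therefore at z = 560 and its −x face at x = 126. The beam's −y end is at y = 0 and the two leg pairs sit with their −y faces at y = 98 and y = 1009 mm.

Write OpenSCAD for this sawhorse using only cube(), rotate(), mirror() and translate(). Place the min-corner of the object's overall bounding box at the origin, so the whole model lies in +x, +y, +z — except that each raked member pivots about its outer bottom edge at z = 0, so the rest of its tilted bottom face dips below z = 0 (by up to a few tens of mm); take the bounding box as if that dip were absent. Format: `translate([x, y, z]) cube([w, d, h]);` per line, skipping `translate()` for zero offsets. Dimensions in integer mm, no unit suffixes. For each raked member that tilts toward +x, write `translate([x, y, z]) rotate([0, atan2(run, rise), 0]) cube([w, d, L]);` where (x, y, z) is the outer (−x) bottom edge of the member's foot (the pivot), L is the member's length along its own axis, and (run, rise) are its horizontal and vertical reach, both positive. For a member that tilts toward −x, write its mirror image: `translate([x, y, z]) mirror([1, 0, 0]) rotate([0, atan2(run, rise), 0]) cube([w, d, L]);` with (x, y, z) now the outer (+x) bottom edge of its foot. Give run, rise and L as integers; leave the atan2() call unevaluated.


// leg length = √(126² + 560²) = 574
// right-leg outer foot x = 2·126 + 92 = 344
// beam min-corner = (126, 0, 560)
translate([126, 0, 560]) cube([92, 1153, 65]);
translate([0, 98, 0]) rotate([0, atan2(126, 560), 0]) cube([40, 46, 574]);
translate([344, 98, 0]) mirror([1, 0, 0]) rotate([0, atan2(126, 560), 0]) cube([40, 46, 574]);
translate([0, 1009, 0]) rotate([0, atan2(126, 560), 0]) cube([40, 46, 574]);
translate([344, 1009, 0]) mirror([1, 0, 0]) rotate([0, atan2(126, 560), 0]) cube([40, 46, 574]);


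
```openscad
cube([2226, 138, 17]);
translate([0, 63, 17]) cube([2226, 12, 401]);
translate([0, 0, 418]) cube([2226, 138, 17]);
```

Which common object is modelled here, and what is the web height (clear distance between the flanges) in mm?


An I-beam. The web height is 401 mm.

Two wide flanges with a thin centred web — an I-beam. Overall 435 mm minus two 17 mm flanges gives a web of 435 − 2·17 = 401 mm.


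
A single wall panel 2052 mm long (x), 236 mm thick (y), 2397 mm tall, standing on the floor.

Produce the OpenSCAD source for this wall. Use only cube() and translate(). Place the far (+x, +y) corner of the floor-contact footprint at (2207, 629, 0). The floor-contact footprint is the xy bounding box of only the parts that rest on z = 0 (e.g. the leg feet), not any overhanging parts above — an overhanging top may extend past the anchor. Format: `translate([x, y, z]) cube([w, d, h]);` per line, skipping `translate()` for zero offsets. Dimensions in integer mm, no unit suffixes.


translate([155, 393, 0]) cube([2052, 236, 2397]);


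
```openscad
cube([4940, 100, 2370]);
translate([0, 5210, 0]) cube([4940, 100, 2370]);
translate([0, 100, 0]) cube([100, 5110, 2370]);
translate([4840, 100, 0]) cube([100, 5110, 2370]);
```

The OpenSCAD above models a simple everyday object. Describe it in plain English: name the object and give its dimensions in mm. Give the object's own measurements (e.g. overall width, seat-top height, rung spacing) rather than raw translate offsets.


The wall frame of a small rectangular building: four walls, each 2370 mm tall and 100 mm thick, enclosing a footprint 4940 mm (x) by 5310 mm (y) outside-to-outside, with no floor or roof. The front and back walls (the −y and +y sides) span the full width; the two side walls fit between them.


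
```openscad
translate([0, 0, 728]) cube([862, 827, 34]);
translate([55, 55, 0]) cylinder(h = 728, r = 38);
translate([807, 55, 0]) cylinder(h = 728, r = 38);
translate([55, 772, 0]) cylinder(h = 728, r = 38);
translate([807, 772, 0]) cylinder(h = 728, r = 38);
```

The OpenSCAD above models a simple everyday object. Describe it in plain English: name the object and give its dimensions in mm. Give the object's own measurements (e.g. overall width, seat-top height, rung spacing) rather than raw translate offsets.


A table: top 862 mm (x) × 827 mm (y), 34 mm thick, upper face at z = 762 mm, on four round legs of 76 mm diameter, each leg's bounding box inset 17 mm from the nearest pair of top edges from z = 0 to the bottom of the top.


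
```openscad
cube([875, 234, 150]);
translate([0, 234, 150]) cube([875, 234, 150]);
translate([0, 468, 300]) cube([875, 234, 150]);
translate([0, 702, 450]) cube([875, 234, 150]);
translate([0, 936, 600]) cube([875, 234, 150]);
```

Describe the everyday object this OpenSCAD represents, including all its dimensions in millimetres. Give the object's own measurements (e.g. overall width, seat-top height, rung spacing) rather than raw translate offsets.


A straight staircase of 5 solid steps. Each step is 875 mm wide (x), 234 mm deep (y, the going) and 150 mm tall (the rise). The first step rests on the floor; each subsequent step sits one going further in +y and one rise higher in +z, directly behind and above the previous step with no overlap.


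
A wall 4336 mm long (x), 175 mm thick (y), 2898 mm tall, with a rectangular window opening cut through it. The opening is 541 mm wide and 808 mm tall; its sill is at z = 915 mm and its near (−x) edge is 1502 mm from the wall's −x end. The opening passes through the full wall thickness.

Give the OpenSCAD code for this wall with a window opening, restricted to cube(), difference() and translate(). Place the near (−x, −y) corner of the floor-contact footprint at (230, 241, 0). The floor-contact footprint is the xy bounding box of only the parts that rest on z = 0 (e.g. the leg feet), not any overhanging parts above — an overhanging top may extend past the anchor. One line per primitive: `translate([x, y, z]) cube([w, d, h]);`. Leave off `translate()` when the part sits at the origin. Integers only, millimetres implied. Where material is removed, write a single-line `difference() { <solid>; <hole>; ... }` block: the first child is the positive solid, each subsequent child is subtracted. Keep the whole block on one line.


difference() { translate([230, 241, 0]) cube([4336, 175, 2898]); translate([1732, 241, 915]) cube([541, 175, 808]); }


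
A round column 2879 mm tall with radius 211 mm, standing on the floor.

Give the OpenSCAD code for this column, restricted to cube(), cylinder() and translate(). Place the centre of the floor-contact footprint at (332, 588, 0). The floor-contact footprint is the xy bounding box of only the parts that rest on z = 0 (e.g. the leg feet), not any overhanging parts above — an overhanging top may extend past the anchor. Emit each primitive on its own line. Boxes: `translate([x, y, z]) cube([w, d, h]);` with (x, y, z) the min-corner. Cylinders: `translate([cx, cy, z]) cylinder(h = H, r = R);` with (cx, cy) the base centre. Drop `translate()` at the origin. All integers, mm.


translate([332, 588, 0]) cylinder(h = 2879, r = 211);


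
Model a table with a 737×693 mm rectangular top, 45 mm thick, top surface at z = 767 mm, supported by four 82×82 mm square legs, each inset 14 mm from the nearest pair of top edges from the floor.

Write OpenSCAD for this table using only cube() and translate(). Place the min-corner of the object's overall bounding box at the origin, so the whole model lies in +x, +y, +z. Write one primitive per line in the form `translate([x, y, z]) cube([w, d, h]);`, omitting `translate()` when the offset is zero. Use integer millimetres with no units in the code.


// leg_h = 767 - 45 = 722
translate([0, 0, 722]) cube([737, 693, 45]);
translate([14, 14, 0]) cube([82, 82, 722]);
translate([641, 14, 0]) cube([82, 82, 722]);
translate([14, 597, 0]) cube([82, 82, 722]);
translate([641, 597, 0]) cube([82, 82, 722]);


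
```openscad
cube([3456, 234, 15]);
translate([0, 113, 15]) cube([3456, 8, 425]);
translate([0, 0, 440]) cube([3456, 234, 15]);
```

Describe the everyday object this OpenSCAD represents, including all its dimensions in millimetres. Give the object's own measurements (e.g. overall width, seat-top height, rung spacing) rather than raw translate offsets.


An I-beam lying along x, 3456 mm long. Overall section height 455 mm. Two flanges 234 mm wide (y) and 15 mm thick, one on the floor and one at the top; a web 8 mm thick runs between them, centred on the flange width.


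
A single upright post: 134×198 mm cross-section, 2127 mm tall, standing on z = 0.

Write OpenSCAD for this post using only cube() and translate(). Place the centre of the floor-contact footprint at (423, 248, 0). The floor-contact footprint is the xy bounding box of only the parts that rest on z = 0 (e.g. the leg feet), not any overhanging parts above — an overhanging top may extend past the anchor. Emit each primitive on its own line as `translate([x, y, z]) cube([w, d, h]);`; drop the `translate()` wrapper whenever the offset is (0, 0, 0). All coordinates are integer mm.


translate([356, 149, 0]) cube([134, 198, 2127]);


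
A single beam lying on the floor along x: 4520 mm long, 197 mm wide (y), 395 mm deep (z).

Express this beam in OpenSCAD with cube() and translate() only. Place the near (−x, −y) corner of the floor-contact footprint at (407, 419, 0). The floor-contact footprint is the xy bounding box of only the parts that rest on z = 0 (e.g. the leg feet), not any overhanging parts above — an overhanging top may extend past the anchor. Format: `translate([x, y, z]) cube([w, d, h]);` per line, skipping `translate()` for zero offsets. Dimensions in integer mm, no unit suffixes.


translate([407, 419, 0]) cube([4520, 197, 395]);


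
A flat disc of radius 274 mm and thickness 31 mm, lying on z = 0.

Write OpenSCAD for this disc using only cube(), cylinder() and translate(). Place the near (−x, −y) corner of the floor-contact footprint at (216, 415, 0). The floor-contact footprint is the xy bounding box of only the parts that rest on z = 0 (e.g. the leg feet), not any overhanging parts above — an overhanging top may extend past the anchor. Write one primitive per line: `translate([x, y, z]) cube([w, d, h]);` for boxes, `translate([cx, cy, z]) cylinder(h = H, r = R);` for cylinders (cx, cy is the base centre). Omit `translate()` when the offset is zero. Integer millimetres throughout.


translate([490, 689, 0]) cylinder(h = 31, r = 274);


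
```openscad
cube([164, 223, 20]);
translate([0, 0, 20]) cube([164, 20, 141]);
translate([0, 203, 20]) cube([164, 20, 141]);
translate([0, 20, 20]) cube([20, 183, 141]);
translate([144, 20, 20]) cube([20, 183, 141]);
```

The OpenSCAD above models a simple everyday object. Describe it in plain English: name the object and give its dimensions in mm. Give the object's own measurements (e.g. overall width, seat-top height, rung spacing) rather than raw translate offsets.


An open-topped rectangular box: outside dimensions 164×223×161 mm, with a uniform wall and base thickness of 20 mm. The base is a full 164×223 slab on the floor; four walls sit on top of the base. The front and back walls (the −y and +y sides) span the full width; the two side walls fit between them.


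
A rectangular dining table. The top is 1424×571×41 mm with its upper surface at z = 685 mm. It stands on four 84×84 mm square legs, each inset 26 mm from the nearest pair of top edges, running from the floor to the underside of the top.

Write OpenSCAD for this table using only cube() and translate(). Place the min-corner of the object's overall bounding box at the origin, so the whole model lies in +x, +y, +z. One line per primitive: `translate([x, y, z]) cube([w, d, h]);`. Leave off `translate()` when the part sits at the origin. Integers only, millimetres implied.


translate([0, 0, 644]) cube([1424, 571, 41]);
translate([26, 26, 0]) cube([84, 84, 644]);
translate([1314, 26, 0]) cube([84, 84, 644]);
translate([26, 461, 0]) cube([84, 84, 644]);
translate([1314, 461, 0]) cube([84, 84, 644]);


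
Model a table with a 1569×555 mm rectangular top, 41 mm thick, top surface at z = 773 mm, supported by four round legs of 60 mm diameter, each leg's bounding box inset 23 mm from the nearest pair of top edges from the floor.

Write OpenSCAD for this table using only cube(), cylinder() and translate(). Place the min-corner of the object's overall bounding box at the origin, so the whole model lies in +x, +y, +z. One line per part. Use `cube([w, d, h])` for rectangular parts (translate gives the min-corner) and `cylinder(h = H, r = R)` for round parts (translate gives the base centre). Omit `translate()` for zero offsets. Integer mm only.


translate([0, 0, 732]) cube([1569, 555, 41]);
translate([53, 53, 0]) cylinder(h = 732, r = 30);
translate([1516, 53, 0]) cylinder(h = 732, r = 30);
translate([53, 502, 0]) cylinder(h = 732, r = 30);
translate([1516, 502, 0]) cylinder(h = 732, r = 30);


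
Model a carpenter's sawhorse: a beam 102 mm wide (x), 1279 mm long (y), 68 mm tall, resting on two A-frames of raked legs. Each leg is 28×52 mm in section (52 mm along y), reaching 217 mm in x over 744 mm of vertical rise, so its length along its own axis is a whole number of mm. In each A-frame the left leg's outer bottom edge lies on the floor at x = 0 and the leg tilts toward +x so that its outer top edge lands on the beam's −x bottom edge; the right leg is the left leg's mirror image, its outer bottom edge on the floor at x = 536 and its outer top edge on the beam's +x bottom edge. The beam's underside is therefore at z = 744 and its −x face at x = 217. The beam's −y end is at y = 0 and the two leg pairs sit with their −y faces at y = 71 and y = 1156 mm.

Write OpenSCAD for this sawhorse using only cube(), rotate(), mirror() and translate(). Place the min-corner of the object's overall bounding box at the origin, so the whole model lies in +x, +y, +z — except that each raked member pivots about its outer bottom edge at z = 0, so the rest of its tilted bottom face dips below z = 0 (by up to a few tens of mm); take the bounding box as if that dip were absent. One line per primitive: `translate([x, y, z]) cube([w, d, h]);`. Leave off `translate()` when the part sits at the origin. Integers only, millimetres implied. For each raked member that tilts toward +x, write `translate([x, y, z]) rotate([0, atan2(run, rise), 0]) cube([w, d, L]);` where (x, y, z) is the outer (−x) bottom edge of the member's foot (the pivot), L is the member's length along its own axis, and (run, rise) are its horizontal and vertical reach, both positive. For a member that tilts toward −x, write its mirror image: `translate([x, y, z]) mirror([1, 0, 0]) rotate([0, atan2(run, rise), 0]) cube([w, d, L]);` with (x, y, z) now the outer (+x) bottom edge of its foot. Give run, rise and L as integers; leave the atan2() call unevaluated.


translate([217, 0, 744]) cube([102, 1279, 68]);
translate([0, 71, 0]) rotate([0, atan2(217, 744), 0]) cube([28, 52, 775]);
translate([536, 71, 0]) mirror([1, 0, 0]) rotate([0, atan2(217, 744), 0]) cube([28, 52, 775]);
translate([0, 1156, 0]) rotate([0, atan2(217, 744), 0]) cube([28, 52, 775]);
translate([536, 1156, 0]) mirror([1, 0, 0]) rotate([0, atan2(217, 744), 0]) cube([28, 52, 775]);


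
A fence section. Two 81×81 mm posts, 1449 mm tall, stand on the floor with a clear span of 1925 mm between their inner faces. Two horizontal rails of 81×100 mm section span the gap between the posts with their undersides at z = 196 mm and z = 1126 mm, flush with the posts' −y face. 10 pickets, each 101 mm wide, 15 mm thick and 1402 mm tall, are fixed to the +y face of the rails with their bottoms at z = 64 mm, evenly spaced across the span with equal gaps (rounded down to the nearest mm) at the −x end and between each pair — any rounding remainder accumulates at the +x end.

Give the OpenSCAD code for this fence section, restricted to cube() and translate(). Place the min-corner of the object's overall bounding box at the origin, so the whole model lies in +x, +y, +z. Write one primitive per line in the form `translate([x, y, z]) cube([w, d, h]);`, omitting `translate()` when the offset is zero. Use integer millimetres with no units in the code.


cube([81, 81, 1449]);
translate([2006, 0, 0]) cube([81, 81, 1449]);
translate([81, 0, 196]) cube([1925, 81, 100]);
translate([81, 0, 1126]) cube([1925, 81, 100]);
translate([164, 81, 64]) cube([101, 15, 1402]);
translate([348, 81, 64]) cube([101, 15, 1402]);
translate([532, 81, 64]) cube([101, 15, 1402]);
translate([716, 81, 64]) cube([101, 15, 1402]);
translate([900, 81, 64]) cube([101, 15, 1402]);
translate([1084, 81, 64]) cube([101, 15, 1402]);
translate([1268, 81, 64]) cube([101, 15, 1402]);
translate([1452, 81, 64]) cube([101, 15, 1402]);
translate([1636, 81, 64]) cube([101, 15, 1402]);
translate([1820, 81, 64]) cube([101, 15, 1402]);


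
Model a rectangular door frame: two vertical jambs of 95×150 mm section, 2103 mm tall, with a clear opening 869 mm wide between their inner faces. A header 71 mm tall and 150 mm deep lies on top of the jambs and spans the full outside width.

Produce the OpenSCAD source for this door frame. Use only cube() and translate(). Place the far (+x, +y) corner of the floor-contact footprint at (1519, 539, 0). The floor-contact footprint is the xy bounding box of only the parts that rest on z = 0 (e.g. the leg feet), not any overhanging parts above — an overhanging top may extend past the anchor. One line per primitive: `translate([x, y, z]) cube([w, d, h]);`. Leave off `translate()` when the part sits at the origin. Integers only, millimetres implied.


translate([460, 389, 0]) cube([95, 150, 2103]);
translate([1424, 389, 0]) cube([95, 150, 2103]);
translate([460, 389, 2103]) cube([1059, 150, 71]);


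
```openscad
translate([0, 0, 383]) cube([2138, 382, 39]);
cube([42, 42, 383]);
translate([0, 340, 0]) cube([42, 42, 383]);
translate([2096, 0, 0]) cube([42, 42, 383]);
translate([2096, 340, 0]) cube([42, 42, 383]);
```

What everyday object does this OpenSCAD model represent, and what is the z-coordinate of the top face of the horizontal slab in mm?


A bench. The seat-top height is 422 mm.

A long slab on four corner posts — a bench. The slab sits at z = 383 with thickness 39, so the top is 383 + 39 = 422 mm.


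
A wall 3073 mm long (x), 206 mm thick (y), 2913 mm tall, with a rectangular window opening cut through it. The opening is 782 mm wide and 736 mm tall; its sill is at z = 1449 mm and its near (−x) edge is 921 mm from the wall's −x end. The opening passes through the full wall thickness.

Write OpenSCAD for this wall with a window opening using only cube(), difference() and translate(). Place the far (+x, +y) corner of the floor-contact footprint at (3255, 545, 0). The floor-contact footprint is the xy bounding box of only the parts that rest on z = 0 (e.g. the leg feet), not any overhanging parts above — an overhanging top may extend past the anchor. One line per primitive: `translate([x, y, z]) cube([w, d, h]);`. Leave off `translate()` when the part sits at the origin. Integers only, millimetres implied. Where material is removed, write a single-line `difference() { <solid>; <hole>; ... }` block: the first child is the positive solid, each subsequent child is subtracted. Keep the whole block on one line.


difference() { translate([182, 339, 0]) cube([3073, 206, 2913]); translate([1103, 339, 1449]) cube([782, 206, 736]); }


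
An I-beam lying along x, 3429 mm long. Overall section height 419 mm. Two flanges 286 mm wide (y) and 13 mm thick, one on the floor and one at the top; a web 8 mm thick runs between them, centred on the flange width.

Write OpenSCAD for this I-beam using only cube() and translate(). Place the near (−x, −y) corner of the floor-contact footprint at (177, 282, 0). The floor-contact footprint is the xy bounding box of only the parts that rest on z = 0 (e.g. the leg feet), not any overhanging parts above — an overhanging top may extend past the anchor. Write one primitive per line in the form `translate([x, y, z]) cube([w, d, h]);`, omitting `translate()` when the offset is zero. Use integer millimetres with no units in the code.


translate([177, 282, 0]) cube([3429, 286, 13]);
translate([177, 421, 13]) cube([3429, 8, 393]);
translate([177, 282, 406]) cube([3429, 286, 13]);


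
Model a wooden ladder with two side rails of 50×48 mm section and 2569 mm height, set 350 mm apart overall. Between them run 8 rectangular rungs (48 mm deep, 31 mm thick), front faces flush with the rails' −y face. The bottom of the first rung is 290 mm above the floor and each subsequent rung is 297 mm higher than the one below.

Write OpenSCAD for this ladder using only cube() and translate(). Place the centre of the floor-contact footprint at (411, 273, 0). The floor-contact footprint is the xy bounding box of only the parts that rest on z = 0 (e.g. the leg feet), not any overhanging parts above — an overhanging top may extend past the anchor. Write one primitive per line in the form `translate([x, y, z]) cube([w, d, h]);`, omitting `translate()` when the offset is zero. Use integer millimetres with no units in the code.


translate([236, 249, 0]) cube([50, 48, 2569]);
translate([536, 249, 0]) cube([50, 48, 2569]);
translate([286, 249, 290]) cube([250, 48, 31]);
translate([286, 249, 587]) cube([250, 48, 31]);
translate([286, 249, 884]) cube([250, 48, 31]);
translate([286, 249, 1181]) cube([250, 48, 31]);
translate([286, 249, 1478]) cube([250, 48, 31]);
translate([286, 249, 1775]) cube([250, 48, 31]);
translate([286, 249, 2072]) cube([250, 48, 31]);
translate([286, 249, 2369]) cube([250, 48, 31]);


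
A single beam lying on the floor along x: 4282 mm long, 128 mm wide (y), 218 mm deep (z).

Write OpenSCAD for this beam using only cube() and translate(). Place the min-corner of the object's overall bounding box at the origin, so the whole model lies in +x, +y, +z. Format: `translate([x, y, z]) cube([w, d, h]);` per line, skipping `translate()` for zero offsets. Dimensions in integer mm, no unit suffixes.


cube([4282, 128, 218]);


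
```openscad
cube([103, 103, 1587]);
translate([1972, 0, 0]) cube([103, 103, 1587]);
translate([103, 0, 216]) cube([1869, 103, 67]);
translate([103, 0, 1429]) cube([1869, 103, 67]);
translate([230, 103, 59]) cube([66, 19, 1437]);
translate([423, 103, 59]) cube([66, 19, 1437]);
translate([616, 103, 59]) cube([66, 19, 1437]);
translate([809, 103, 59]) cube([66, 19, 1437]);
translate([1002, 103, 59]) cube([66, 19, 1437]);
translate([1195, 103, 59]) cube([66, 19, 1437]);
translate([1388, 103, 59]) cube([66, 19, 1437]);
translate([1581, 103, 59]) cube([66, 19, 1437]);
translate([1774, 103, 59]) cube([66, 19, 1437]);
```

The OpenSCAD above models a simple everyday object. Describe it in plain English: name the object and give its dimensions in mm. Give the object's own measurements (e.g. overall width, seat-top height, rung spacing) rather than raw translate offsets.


A fence section. Two 103×103 mm posts, 1587 mm tall, stand on the floor with a clear span of 1869 mm between their inner faces. Two horizontal rails of 103×67 mm section span the gap between the posts with their undersides at z = 216 mm and z = 1429 mm, flush with the posts' −y face. 9 pickets, each 66 mm wide, 19 mm thick and 1437 mm tall, are fixed to the +y face of the rails with their bottoms at z = 59 mm, spaced across the span with a 127 mm gap after the −x post and between neighbouring pickets, with 132 mm left before the +x post.


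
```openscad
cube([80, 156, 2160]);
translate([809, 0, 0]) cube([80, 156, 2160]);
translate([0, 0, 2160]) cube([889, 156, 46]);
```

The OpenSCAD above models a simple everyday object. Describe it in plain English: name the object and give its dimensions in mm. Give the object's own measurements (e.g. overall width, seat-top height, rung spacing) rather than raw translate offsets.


A door frame. The clear opening is 729 mm wide and 2160 mm high. Two 80 mm wide jambs, 156 mm deep, stand either side of the opening from the floor to the top of the opening. A 46 mm thick head sits across the top of both jambs, spanning the full outside width of the frame.


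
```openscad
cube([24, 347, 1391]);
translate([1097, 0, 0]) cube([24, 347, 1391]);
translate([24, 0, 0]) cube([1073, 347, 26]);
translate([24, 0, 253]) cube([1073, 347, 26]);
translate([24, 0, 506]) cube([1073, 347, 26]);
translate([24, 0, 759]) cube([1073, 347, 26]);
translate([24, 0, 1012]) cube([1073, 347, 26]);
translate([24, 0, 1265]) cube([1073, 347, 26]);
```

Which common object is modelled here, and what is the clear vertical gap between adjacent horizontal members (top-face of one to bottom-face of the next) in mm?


A bookshelf. The clear shelf gap is 227 mm.

Two tall side panels with 6 horizontal boards between them — a bookshelf. The first two shelf undersides are at z = 0 and z = 253; with shelf thickness 26, the clear gap is 253 − 0 − 26 = 227 mm.


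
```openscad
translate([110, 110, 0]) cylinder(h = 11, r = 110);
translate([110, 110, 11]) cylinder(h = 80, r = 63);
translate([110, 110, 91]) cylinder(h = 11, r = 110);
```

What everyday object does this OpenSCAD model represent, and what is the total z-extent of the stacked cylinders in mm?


A spool. The overall height is 102 mm.

Three coaxial cylinders, large–small–large — a spool. Two 11 mm flanges and a 80 mm core give 11 + 80 + 11 = 102 mm.


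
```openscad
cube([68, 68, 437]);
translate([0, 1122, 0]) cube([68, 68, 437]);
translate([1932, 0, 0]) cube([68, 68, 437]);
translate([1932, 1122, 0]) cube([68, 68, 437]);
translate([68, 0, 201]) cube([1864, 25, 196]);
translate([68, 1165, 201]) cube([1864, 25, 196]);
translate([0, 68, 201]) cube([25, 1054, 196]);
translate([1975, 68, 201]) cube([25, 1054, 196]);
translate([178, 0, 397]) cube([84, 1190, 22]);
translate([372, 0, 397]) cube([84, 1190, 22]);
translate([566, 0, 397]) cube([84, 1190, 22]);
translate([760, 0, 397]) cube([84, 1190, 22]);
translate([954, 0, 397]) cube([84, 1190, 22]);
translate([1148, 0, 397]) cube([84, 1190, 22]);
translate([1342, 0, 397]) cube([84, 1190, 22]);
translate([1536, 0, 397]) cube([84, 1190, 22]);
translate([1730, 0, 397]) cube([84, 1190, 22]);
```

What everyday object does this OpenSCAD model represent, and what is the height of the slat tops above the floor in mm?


A bed frame. The slat-top height is 419 mm.

Four posts, four rails, and a row of slats — a bed frame. Slats sit on the rails at z = 201 + 196 = 397; with slat thickness 22, the top is 419 mm.


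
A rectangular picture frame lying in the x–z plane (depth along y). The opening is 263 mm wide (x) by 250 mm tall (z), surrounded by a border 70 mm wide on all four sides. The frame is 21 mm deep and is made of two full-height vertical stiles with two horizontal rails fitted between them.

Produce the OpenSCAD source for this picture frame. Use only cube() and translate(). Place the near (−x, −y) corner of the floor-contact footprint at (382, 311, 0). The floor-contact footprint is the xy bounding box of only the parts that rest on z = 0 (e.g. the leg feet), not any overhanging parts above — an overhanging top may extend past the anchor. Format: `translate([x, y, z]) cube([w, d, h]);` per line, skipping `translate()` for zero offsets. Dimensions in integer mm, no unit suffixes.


translate([382, 311, 0]) cube([70, 21, 390]);
translate([715, 311, 0]) cube([70, 21, 390]);
translate([452, 311, 0]) cube([263, 21, 70]);
translate([452, 311, 320]) cube([263, 21, 70]);


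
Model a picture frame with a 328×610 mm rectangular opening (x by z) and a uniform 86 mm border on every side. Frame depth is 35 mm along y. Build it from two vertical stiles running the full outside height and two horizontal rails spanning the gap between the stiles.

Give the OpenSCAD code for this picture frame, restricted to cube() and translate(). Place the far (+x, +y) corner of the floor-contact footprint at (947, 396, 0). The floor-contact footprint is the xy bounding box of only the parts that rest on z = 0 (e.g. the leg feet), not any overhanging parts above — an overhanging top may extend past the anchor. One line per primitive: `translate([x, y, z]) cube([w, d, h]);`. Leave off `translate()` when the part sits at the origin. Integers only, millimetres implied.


translate([447, 361, 0]) cube([86, 35, 782]);
translate([861, 361, 0]) cube([86, 35, 782]);
translate([533, 361, 0]) cube([328, 35, 86]);
translate([533, 361, 696]) cube([328, 35, 86]);
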